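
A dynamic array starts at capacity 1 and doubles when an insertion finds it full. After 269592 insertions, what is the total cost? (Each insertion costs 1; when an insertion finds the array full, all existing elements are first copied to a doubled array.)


Insertion cost: 269592 (one per element)
Resizes occur just before inserting elements 2, 3, 5, 9, ...
Elements copied at each resize: 1 + 2 + 4 + 8 + 16 + 32 + 64 + 128 + 256 + 512 + 1024 + 2048 + 4096 + 8192 + 16384 + 32768 + 65536 + 131072 + 262144
Sum of copies = 524287 (geometric series: 2^k - 1)
Total = 269592 + 524287 = 793879


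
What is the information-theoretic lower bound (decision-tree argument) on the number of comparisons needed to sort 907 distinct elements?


A binary decision tree of height h has at most 2^h leaves and needs at least n! of them, so h >= ceil(log2(n!)).
907! is far too large to multiply out, so use Stirling's series:
  ln(n!) ~ n ln n - n + (1/2) ln(2 pi n) + 1/(12n)  (error below 1/(360 n^3), negligible here)
  ln(907) = 6.8101425
  n ln n = 907 * 6.8101425 = 6176.7992
  (1/2) ln(2 pi * 907) = (1/2) ln(5698.8491) = 4.3240
  1/(12*907) = 0.0001
  ln(907!) ~ 6176.7992 - 907 + 4.3240 + 0.0001 = 5274.1233
Convert to base 2: log2(907!) = 5274.1233 / ln 2 = 5274.1233 / 0.69314718 = 7608.9515
ceil(7608.9515) = 7609


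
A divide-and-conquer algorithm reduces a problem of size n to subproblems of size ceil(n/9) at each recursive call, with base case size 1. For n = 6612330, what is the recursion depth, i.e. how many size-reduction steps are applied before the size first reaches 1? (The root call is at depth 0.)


Each step divides the size by 9 (rounding up); after k steps the size is ceil(n/9^k), which equals 1 exactly when 9^k >= n.
So the depth is the smallest k with 9^k >= 6612330, i.e. ceil(log_9(6612330)).
9^7 = 4782969 < 6612330 <= 43046721 = 9^8
Recursion depth = 8


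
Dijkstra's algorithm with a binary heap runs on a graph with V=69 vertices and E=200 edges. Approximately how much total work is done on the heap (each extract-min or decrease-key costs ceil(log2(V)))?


Dijkstra with a binary heap: each vertex is extracted once, each edge may relax once.
Each heap operation costs O(log V).
V + E = 69 + 200 = 269
ceil(log2(69)) = 7 (since 2^6 = 64 < 69 <= 128 = 2^7)
Total heap work = (V+E) * ceil(log2(V)) = 269 * 7 = 1883


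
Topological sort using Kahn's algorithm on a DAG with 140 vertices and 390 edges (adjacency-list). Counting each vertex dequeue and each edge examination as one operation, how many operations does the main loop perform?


Kahn's algorithm:
  1. Compute in-degrees: O(V + E)
  2. Process queue: each vertex dequeued once (O(V))
     each edge examined once (O(E))
Total = V + E = 140 + 390 = 530


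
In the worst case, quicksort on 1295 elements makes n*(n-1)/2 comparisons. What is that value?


Sum of comparisons per partition:
1294 + 1293 + ... + 1 + 0
= 1295 * (1295 - 1) / 2
= 1295 * 1294 / 2
= 837865


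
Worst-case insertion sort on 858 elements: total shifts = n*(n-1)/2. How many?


Sum of shifts = 1 + 2 + 3 + ... + 857
= 858 * 857 / 2
= 735306 / 2
= 367653


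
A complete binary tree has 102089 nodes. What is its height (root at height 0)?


In a complete binary tree, level k holds nodes 2^k .. 2^(k+1)-1 (1-indexed).
Height = floor(log2(n)) = floor(log2(102089)) = 16
Check: 2^16 = 65536 <= 102089 < 131072 = 2^17


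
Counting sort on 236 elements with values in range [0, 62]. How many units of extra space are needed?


Output array size: 236 (to store sorted result)
Count array size: 63 (one slot per possible value, range 0 to 62)
Total extra space = 236 + 63 = 299


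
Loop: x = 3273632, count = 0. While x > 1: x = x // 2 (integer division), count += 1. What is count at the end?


The variable x halves each step:
x = 3273632 -> 1636816 -> 818408 -> 409204 -> 204602 -> 102301 -> 51150 -> 25575 -> 12787 -> 6393 -> 3196 -> 1598 -> 799 -> 399 -> 199 -> 99 -> 49 -> 24 -> 12 -> 6 -> 3 -> 1
Number of halvings = floor(log2(3273632)) = 21


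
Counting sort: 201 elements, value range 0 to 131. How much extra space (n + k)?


n = 201 (output array)
k = 132 (count array for 132 distinct values)
Extra space = 201 + 132 = 333


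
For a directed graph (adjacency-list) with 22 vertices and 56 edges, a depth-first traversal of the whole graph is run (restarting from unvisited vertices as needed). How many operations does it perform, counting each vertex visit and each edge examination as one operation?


A full DFS traversal visits each vertex once and examines each edge once.
V = 22
E = 56
Sum = 22 + 56 = 78


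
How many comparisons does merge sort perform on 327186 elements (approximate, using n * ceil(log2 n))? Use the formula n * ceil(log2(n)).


Recursion depth: ceil(log2(327186)) = 19
Each recursion level merges n = 327186 elements
Total = 327186 * 19 = 6216534


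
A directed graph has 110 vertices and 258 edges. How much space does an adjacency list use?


Adjacency list: one list head per vertex + one entry per edge
Vertex heads: 110
Edge entries: 258
Total = 110 + 258 = 368


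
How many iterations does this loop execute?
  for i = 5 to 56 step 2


The loop variable i takes values starting at 5 and increments by 2 each iteration.
Sequence: i = 5, 7, 9, 11, 13, 15, 17, 19, 21, ...
The upper bound 56 is inclusive, so the count is floor((last - first) / step) + 1:
floor((56 - 5) / 2) + 1 = floor(51/2) + 1 = 25 + 1 = 26


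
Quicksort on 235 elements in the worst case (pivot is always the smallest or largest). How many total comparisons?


In the worst case, each partition step picks the worst pivot:
  Partition 1: 234 comparisons (n-1 elements to compare)
  Partition 2: 233 comparisons
  Partition 3: 232 comparisons
  Partition 4: 231 comparisons
  Partition 5: 230 comparisons
  ...
  Last partition: 0 comparisons
Total = (n-1) + (n-2) + ... + 1 + 0 = n*(n-1)/2
= 235*234/2 = 27495


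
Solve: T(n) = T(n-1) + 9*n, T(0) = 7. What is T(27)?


Expanding the recurrence:
T(27) = T(26) + 9*27
       = T(25) + 9*26 + 9*27
       ...
       = T(0) + 9*(1 + 2 + ... + 27)
       = 7 + 9 * 27*28/2
       = 7 + 9 * 378
       = 7 + 3402 = 3409


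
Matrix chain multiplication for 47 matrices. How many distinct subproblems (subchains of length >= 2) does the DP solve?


Subproblems are indexed by (i, j) where i < j.
Number of such pairs = n*(n-1)/2
= 47 * 46 / 2
= 1081


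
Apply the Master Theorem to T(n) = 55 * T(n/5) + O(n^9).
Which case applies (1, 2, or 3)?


The Master Theorem: T(n) = a*T(n/b) + O(n^c)
  a = 55, b = 5, c = 9
log_b(a) = log_5(55) ~ 2.49
Compare b^c with a: 5^9 = 1953125 > 55, so c > log_b(a).
Since c > log_b(a), Case 3 applies.
T(n) = O(n^9)
Master Theorem case = 3


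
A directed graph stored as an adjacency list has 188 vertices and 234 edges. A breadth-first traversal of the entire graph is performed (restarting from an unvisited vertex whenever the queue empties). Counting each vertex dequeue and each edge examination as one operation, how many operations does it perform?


A full BFS traversal dequeues each vertex once and examines each edge once.
Vertex visits: 188
Edge visits: 234
V + E = 188 + 234 = 422


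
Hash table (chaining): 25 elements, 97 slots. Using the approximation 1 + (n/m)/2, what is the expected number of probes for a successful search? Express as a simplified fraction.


Computing expected probes:
alpha = 25/97
= 1 + alpha/2
= 1 + 25/(2*97)
= (2*97 + 25) / (2*97)
= 219/194


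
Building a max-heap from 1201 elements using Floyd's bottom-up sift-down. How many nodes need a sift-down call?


In a heap of 1201 elements (0-indexed array):
  Last element index: 1200
  Parent of last element: floor((1200 - 1) / 2) = 599
  Internal nodes: indices 0 to 599
  Count = floor(1201/2) = 600


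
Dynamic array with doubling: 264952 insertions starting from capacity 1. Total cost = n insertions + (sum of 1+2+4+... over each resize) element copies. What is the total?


n = 264952
Insertion costs: 264952
Resizes copy 1, 2, 4, ... up to the largest power of 2 that is <= n-1 = 264951, i.e. 262144.
Copy costs = 1 + 2 + 4 + 8 + 16 + 32 + 64 + 128 + 256 + 512 + 1024 + 2048 + 4096 + 8192 + 16384 + 32768 + 65536 + 131072 + 262144 = 524287
Total = 264952 + 524287 = 789239


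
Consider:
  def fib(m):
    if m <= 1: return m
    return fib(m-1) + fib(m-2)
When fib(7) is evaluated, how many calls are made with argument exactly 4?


Let N(m) = number of times fib(m) is called while evaluating fib(7).
N(7) = 1 (the initial call).
N(6) = 1 (only fib(7) calls it).
For 1 <= m <= 5: fib(m) is called by fib(m+1) and fib(m+2), so
  N(m) = N(m+1) + N(m+2).
fib(0) is called only by fib(2), so N(0) = N(2).
Walk down from m=7:
  N(7)=1, N(6)=1, N(5)=2, N(4)=3
N(4) = 3


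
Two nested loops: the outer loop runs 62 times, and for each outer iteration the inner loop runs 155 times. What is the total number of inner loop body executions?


Outer loop: 62 iterations
Inner loop: 155 iterations per outer iteration
Total = 62 * 155 = 9610


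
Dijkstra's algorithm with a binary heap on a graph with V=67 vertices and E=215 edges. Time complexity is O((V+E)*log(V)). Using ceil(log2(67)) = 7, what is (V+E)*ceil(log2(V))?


Dijkstra with a binary heap: each vertex is extracted once, each edge may relax once.
Each heap operation costs O(log V).
V + E = 67 + 215 = 282
ceil(log2(67)) = 7 (since 2^6 = 64 < 67 <= 128 = 2^7)
Total heap work = (V+E) * ceil(log2(V)) = 282 * 7 = 1974


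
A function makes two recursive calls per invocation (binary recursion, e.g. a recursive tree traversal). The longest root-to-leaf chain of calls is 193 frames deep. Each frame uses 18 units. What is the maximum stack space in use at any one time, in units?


Binary recursion: the two calls run one after the other, so only one root-to-leaf chain of frames is on the stack at a time.
Maximum depth (longest chain) = 193 frames
Each frame = 18 units
Max stack space = 193 * 18 = 3474


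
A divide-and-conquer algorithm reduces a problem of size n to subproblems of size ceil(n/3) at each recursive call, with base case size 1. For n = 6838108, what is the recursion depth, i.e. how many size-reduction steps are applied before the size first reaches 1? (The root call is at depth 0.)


Each step divides the size by 3 (rounding up); after k steps the size is ceil(n/3^k), which equals 1 exactly when 3^k >= n.
So the depth is the smallest k with 3^k >= 6838108, i.e. ceil(log_3(6838108)).
3^14 = 4782969 < 6838108 <= 14348907 = 3^15
Recursion depth = 15


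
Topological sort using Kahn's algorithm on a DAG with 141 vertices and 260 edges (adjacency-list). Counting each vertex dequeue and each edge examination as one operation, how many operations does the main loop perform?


Kahn's algorithm:
  1. Compute in-degrees: O(V + E)
  2. Process queue: each vertex dequeued once (O(V))
     each edge examined once (O(E))
Total = V + E = 141 + 260 = 401


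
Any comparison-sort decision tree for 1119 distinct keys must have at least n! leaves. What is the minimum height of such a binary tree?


A binary decision tree of height h has at most 2^h leaves and needs at least n! of them, so h >= ceil(log2(n!)).
1119! is far too large to multiply out, so use Stirling's series:
  ln(n!) ~ n ln n - n + (1/2) ln(2 pi n) + 1/(12n)  (error below 1/(360 n^3), negligible here)
  ln(1119) = 7.0201907
  n ln n = 1119 * 7.0201907 = 7855.5934
  (1/2) ln(2 pi * 1119) = (1/2) ln(7030.8844) = 4.4290
  1/(12*1119) = 0.0001
  ln(1119!) ~ 7855.5934 - 1119 + 4.4290 + 0.0001 = 6741.0225
Convert to base 2: log2(1119!) = 6741.0225 / ln 2 = 6741.0225 / 0.69314718 = 9725.2397
ceil(9725.2397) = 9726


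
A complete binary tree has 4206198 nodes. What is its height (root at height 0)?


In a complete binary tree, level k holds nodes 2^k .. 2^(k+1)-1 (1-indexed).
Height = floor(log2(n)) = floor(log2(4206198)) = 22
Check: 2^22 = 4194304 <= 4206198 < 8388608 = 2^23


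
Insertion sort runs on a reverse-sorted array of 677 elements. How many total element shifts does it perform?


Sum of shifts = 1 + 2 + 3 + ... + 676
= 677 * 676 / 2
= 457652 / 2
= 228826


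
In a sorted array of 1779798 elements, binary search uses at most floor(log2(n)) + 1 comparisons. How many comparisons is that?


Halving sequence: 1779798 -> 889899 -> 444949 -> 222474 -> 111237 -> 55618 -> 27809 -> 13904 -> 6952 -> 3476 -> 1738 -> 869 -> 434 -> 217 -> 108 -> 54 -> 27 -> 13 -> 6 -> 3 -> 1
Number of halvings = 20
Max comparisons = 20 + 1 = 21


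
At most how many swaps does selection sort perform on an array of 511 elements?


Each of the 510 passes places one element in its final position.
Pass 1: swap minimum into position 0
Pass 2: swap minimum of remaining into position 1
...
Pass 510: last two elements, one swap
Maximum swaps = 511 - 1 = 510


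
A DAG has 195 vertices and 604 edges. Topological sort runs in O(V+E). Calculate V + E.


V = 195 (vertex processing)
E = 604 (edge processing)
V + E = 195 + 604 = 799


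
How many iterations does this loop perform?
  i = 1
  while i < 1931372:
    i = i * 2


The loop variable doubles each iteration:
i = 1 -> 2 -> 4 -> 8 -> 16 -> 32 -> 64 -> 128 -> 256 -> 512 -> 1024 -> 2048 -> 4096 -> 8192 -> 16384 -> 32768 -> 65536 -> 131072 -> 262144 -> 524288 -> 1048576 -> 2097152 (stop, 2097152 >= 1931372)
Number of doublings = ceil(log2(1931372)) = 21


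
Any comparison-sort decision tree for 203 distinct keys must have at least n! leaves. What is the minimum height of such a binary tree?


A binary decision tree of height h has at most 2^h leaves and needs at least n! of them, so h >= ceil(log2(n!)).
203! is far too large to multiply out, so use Stirling's series:
  ln(n!) ~ n ln n - n + (1/2) ln(2 pi n) + 1/(12n)  (error below 1/(360 n^3), negligible here)
  ln(203) = 5.3132060
  n ln n = 203 * 5.3132060 = 1078.5808
  (1/2) ln(2 pi * 203) = (1/2) ln(1275.4866) = 3.5755
  1/(12*203) = 0.0004
  ln(203!) ~ 1078.5808 - 203 + 3.5755 + 0.0004 = 879.1567
Convert to base 2: log2(203!) = 879.1567 / ln 2 = 879.1567 / 0.69314718 = 1268.3550
ceil(1268.3550) = 1269


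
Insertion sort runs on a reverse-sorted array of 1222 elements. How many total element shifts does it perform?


Sum of shifts = 1 + 2 + 3 + ... + 1221
= 1222 * 1221 / 2
= 1492062 / 2
= 746031


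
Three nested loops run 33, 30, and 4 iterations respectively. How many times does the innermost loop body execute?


Loop 1 (outermost): 33 iterations
Loop 2 (middle): 30 iterations per outer
Loop 3 (innermost): 4 iterations per middle
Total = 33 * 30 * 4 = 3960


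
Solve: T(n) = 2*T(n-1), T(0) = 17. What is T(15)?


Unrolling:
T(15) = 2*T(14) = 2^2*T(13) = ... = 2^15*T(0)
= 2^15 * 17
= 32768 * 17 = 557056


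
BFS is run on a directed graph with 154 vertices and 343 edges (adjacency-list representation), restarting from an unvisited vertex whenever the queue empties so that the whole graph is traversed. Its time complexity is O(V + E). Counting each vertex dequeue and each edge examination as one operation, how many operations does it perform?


A full BFS traversal dequeues each vertex exactly once and examines each directed edge exactly once.
V = 154 (vertex processing cost)
E = 343 (edge examination cost)
Total operations proportional to V + E = 154 + 343 = 497


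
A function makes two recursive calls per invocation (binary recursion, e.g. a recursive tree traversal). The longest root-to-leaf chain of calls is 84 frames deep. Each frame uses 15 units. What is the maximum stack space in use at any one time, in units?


Binary recursion: the two calls run one after the other, so only one root-to-leaf chain of frames is on the stack at a time.
Maximum depth (longest chain) = 84 frames
Each frame = 15 units
Max stack space = 84 * 15 = 1260


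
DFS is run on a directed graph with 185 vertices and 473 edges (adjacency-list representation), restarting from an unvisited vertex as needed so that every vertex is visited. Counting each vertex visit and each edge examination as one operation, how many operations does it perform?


A full DFS traversal processes each vertex exactly once (push/pop on stack).
Each directed edge is examined once.
V = 185, E = 473
V + E = 658


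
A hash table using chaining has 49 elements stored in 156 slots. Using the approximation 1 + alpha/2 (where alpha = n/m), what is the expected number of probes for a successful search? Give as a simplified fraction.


Load factor alpha = n/m = 49/156
Expected probes = 1 + alpha/2 = 1 + 49/(2*156)
= 1 + 49/312
= 312/312 + 49/312
= 361/312


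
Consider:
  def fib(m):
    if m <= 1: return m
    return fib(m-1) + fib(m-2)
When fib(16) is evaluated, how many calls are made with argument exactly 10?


Let N(m) = number of times fib(m) is called while evaluating fib(16).
N(16) = 1 (the initial call).
N(15) = 1 (only fib(16) calls it).
For 1 <= m <= 14: fib(m) is called by fib(m+1) and fib(m+2), so
  N(m) = N(m+1) + N(m+2).
fib(0) is called only by fib(2), so N(0) = N(2).
Walk down from m=16:
  N(16)=1, N(15)=1, N(14)=2, N(13)=3, N(12)=5, N(11)=8, N(10)=13
N(10) = 13


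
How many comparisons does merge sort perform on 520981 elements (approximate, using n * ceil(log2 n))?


Recursion depth: ceil(log2(520981)) = 19
Each recursion level merges n = 520981 elements
Total = 520981 * 19 = 9898639


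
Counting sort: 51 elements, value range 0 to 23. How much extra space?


n = 51 (output array)
k = 24 (count array for 24 distinct values)
Extra space = 51 + 24 = 75


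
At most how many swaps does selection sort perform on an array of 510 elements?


Each of the 509 passes places one element in its final position.
Pass 1: swap minimum into position 0
Pass 2: swap minimum of remaining into position 1
...
Pass 509: last two elements, one swap
Maximum swaps = 510 - 1 = 509


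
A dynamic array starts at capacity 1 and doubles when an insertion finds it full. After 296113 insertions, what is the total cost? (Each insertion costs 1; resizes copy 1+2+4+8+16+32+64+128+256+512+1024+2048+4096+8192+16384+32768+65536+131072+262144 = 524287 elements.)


Insertion cost: 296113 (one per element)
Resizes occur just before inserting elements 2, 3, 5, 9, ...
Elements copied at each resize: 1 + 2 + 4 + 8 + 16 + 32 + 64 + 128 + 256 + 512 + 1024 + 2048 + 4096 + 8192 + 16384 + 32768 + 65536 + 131072 + 262144
Sum of copies = 524287 (geometric series: 2^k - 1)
Total = 296113 + 524287 = 820400


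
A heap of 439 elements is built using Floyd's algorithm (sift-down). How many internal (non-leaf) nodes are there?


Leaf nodes occupy roughly half the array.
Sift-down is called for each internal node, starting from the last one.
Internal nodes = floor(n/2) = floor(439/2) = 219


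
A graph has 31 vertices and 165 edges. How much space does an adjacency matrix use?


Adjacency matrix: V x V grid of entries
Space = V^2 = 31^2 = 31 * 31 = 961


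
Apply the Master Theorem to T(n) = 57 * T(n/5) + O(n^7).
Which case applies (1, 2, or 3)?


The Master Theorem: T(n) = a*T(n/b) + O(n^c)
  a = 57, b = 5, c = 7
log_b(a) = log_5(57) ~ 2.512
Compare b^c with a: 5^7 = 78125 > 57, so c > log_b(a).
Since c > log_b(a), Case 3 applies.
T(n) = O(n^7)
Master Theorem case = 3


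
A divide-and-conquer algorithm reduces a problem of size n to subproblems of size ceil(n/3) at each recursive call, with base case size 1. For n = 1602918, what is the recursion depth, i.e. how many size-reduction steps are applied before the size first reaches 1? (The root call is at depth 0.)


Each step divides the size by 3 (rounding up); after k steps the size is ceil(n/3^k), which equals 1 exactly when 3^k >= n.
So the depth is the smallest k with 3^k >= 1602918, i.e. ceil(log_3(1602918)).
3^13 = 1594323 < 1602918 <= 4782969 = 3^14
Recursion depth = 14


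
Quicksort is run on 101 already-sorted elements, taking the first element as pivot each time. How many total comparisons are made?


Sum of comparisons per partition:
100 + 99 + ... + 1 + 0
= 101 * (101 - 1) / 2
= 101 * 100 / 2
= 5050


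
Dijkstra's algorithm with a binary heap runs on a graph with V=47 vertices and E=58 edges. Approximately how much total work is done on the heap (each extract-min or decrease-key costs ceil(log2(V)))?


Dijkstra with a binary heap: each vertex is extracted once, each edge may relax once.
Each heap operation costs O(log V).
V + E = 47 + 58 = 105
ceil(log2(47)) = 6 (since 2^5 = 32 < 47 <= 64 = 2^6)
Total heap work = (V+E) * ceil(log2(V)) = 105 * 6 = 630


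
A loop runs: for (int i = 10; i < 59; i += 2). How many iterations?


Loop starts at i = 10, increments by 2, stops when i >= 59.
Number of iterations = ceil((59 - 10) / 2)
= ceil(49 / 2)
= 25


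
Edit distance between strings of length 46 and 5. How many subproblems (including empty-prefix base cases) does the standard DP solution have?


The table includes base cases (empty prefixes).
Rows: (m+1) = 47
Columns: (n+1) = 6
Total = 47 * 6 = 282


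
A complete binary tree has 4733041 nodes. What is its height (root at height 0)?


In a complete binary tree, level k holds nodes 2^k .. 2^(k+1)-1 (1-indexed).
Height = floor(log2(n)) = floor(log2(4733041)) = 22
Check: 2^22 = 4194304 <= 4733041 < 8388608 = 2^23


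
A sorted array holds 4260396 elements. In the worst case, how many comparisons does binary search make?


Halving sequence: 4260396 -> 2130198 -> 1065099 -> 532549 -> 266274 -> 133137 -> 66568 -> 33284 -> 16642 -> 8321 -> 4160 -> 2080 -> 1040 -> 520 -> 260 -> 130 -> 65 -> 32 -> 16 -> 8 -> 4 -> 2 -> 1
Number of halvings = 22
Max comparisons = 22 + 1 = 23


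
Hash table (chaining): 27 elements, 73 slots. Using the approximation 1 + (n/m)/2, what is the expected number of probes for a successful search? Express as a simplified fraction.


Computing expected probes:
alpha = 27/73
= 1 + alpha/2
= 1 + 27/(2*73)
= (2*73 + 27) / (2*73)
= 173/146


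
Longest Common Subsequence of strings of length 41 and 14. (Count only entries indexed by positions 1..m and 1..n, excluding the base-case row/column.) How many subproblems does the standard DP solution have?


DP table indexed by positions in both strings.
First string: 41 positions
Second string: 14 positions
Total = 41 * 14 = 574


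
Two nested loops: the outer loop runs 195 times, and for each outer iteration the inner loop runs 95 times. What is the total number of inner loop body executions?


Outer loop: 195 iterations
Inner loop: 95 iterations per outer iteration
Total = 195 * 95 = 18525


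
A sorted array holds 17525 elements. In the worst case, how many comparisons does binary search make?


Halving sequence: 17525 -> 8762 -> 4381 -> 2190 -> 1095 -> 547 -> 273 -> 136 -> 68 -> 34 -> 17 -> 8 -> 4 -> 2 -> 1
Number of halvings = 14
Max comparisons = 14 + 1 = 15


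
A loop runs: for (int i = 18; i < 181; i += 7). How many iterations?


Loop starts at i = 18, increments by 7, stops when i >= 181.
Number of iterations = ceil((181 - 18) / 7)
= ceil(163 / 7)
= 24


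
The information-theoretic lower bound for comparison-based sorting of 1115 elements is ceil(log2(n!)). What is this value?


A binary decision tree of height h has at most 2^h leaves and needs at least n! of them, so h >= ceil(log2(n!)).
1115! is far too large to multiply out, so use Stirling's series:
  ln(n!) ~ n ln n - n + (1/2) ln(2 pi n) + 1/(12n)  (error below 1/(360 n^3), negligible here)
  ln(1115) = 7.0166097
  n ln n = 1115 * 7.0166097 = 7823.5198
  (1/2) ln(2 pi * 1115) = (1/2) ln(7005.7516) = 4.4272
  1/(12*1115) = 0.0001
  ln(1115!) ~ 7823.5198 - 1115 + 4.4272 + 0.0001 = 6712.9471
Convert to base 2: log2(1115!) = 6712.9471 / ln 2 = 6712.9471 / 0.69314718 = 9684.7355
ceil(9684.7355) = 9685


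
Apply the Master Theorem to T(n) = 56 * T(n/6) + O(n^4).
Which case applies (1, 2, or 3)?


The Master Theorem: T(n) = a*T(n/b) + O(n^c)
  a = 56, b = 6, c = 4
log_b(a) = log_6(56) ~ 2.247
Compare b^c with a: 6^4 = 1296 > 56, so c > log_b(a).
Since c > log_b(a), Case 3 applies.
T(n) = O(n^4)
Master Theorem case = 3


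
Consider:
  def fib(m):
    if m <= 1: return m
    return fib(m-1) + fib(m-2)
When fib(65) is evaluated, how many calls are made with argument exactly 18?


Let N(m) = number of times fib(m) is called while evaluating fib(65).
N(65) = 1 (the initial call).
N(64) = 1 (only fib(65) calls it).
For 1 <= m <= 63: fib(m) is called by fib(m+1) and fib(m+2), so
  N(m) = N(m+1) + N(m+2).
fib(0) is called only by fib(2), so N(0) = N(2).
Walk down from m=65:
  N(65)=1, N(64)=1, N(63)=2, N(62)=3, N(61)=5, N(60)=8, N(59)=13, N(58)=21, N(57)=34, N(56)=55, N(55)=89, N(54)=144, N(53)=233, N(52)=377, N(51)=610, N(50)=987, N(49)=1597, N(48)=2584, N(47)=4181, N(46)=6765, N(45)=10946, N(44)=17711, N(43)=28657, N(42)=46368, N(41)=75025, N(40)=121393, N(39)=196418, N(38)=317811, N(37)=514229, N(36)=832040, N(35)=1346269, N(34)=2178309, N(33)=3524578, N(32)=5702887, N(31)=9227465, N(30)=14930352, N(29)=24157817, N(28)=39088169, N(27)=63245986, N(26)=102334155, N(25)=165580141, N(24)=267914296, N(23)=433494437, N(22)=701408733, N(21)=1134903170, N(20)=1836311903, N(19)=2971215073, N(18)=4807526976
N(18) = 4807526976


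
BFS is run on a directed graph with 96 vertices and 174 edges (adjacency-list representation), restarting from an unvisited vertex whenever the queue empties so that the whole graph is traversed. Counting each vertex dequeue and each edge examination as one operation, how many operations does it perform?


A full BFS traversal dequeues each vertex exactly once and examines each directed edge exactly once.
V = 96 (vertex processing cost)
E = 174 (edge examination cost)
Total operations proportional to V + E = 96 + 174 = 270


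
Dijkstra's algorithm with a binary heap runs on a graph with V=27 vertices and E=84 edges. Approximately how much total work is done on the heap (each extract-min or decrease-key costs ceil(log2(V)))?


Dijkstra with a binary heap: each vertex is extracted once, each edge may relax once.
Each heap operation costs O(log V).
V + E = 27 + 84 = 111
ceil(log2(27)) = 5 (since 2^4 = 16 < 27 <= 32 = 2^5)
Total heap work = (V+E) * ceil(log2(V)) = 111 * 5 = 555


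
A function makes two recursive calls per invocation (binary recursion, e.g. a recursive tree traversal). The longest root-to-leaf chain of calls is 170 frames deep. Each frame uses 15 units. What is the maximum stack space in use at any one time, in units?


Binary recursion: the two calls run one after the other, so only one root-to-leaf chain of frames is on the stack at a time.
Maximum depth (longest chain) = 170 frames
Each frame = 15 units
Max stack space = 170 * 15 = 2550


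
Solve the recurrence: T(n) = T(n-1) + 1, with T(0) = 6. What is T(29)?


Unrolling the recurrence:
T(29) = T(28) + 1
       = T(27) + 1 + 1
       = T(26) + 1*3
       ...
       = T(0) + 1*29
       = 6 + 29 = 35


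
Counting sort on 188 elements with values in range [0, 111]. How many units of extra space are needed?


Output array size: 188 (to store sorted result)
Count array size: 112 (one slot per possible value, range 0 to 111)
Total extra space = 188 + 112 = 300


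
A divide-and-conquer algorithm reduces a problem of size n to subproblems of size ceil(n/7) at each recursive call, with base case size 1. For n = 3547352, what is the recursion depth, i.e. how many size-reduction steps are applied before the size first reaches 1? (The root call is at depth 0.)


Each step divides the size by 7 (rounding up); after k steps the size is ceil(n/7^k), which equals 1 exactly when 7^k >= n.
So the depth is the smallest k with 7^k >= 3547352, i.e. ceil(log_7(3547352)).
7^7 = 823543 < 3547352 <= 5764801 = 7^8
Recursion depth = 8


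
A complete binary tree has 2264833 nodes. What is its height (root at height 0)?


In a complete binary tree, level k holds nodes 2^k .. 2^(k+1)-1 (1-indexed).
Height = floor(log2(n)) = floor(log2(2264833)) = 21
Check: 2^21 = 2097152 <= 2264833 < 4194304 = 2^22


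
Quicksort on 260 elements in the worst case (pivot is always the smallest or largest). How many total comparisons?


In the worst case, each partition step picks the worst pivot:
  Partition 1: 259 comparisons (n-1 elements to compare)
  Partition 2: 258 comparisons
  Partition 3: 257 comparisons
  Partition 4: 256 comparisons
  Partition 5: 255 comparisons
  ...
  Last partition: 0 comparisons
Total = (n-1) + (n-2) + ... + 1 + 0 = n*(n-1)/2
= 260*259/2 = 33670


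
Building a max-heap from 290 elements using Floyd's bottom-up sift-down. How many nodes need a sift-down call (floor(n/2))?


In a heap of 290 elements (0-indexed array):
  Last element index: 289
  Parent of last element: floor((289 - 1) / 2) = 144
  Internal nodes: indices 0 to 144
  Count = floor(290/2) = 145


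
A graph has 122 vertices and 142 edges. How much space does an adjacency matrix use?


Adjacency matrix: V x V grid of entries
Space = V^2 = 122^2 = 122 * 122 = 14884


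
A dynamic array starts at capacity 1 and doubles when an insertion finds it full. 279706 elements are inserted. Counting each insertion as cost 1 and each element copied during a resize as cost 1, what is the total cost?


n = 279706
Insertion costs: 279706
Resizes copy 1, 2, 4, ... up to the largest power of 2 that is <= n-1 = 279705, i.e. 262144.
Copy costs = 1 + 2 + 4 + 8 + 16 + 32 + 64 + 128 + 256 + 512 + 1024 + 2048 + 4096 + 8192 + 16384 + 32768 + 65536 + 131072 + 262144 = 524287
Total = 279706 + 524287 = 803993


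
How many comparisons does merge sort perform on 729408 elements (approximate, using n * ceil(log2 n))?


Recursion depth: ceil(log2(729408)) = 20
Each recursion level merges n = 729408 elements
Total = 729408 * 20 = 14588160


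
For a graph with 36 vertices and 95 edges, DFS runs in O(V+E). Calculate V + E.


A full DFS traversal visits each vertex once and examines each edge once.
V = 36
E = 95
Sum = 36 + 95 = 131


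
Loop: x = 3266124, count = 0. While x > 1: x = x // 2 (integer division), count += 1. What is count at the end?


The variable x halves each step:
x = 3266124 -> 1633062 -> 816531 -> 408265 -> 204132 -> 102066 -> 51033 -> 25516 -> 12758 -> 6379 -> 3189 -> 1594 -> 797 -> 398 -> 199 -> 99 -> 49 -> 24 -> 12 -> 6 -> 3 -> 1
Number of halvings = floor(log2(3266124)) = 21


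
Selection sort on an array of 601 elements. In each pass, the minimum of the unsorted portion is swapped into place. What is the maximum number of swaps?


Selection sort performs one swap per pass:
  Pass 1: find min in positions 0 to 600, swap with position 0
  Pass 2: find min in positions 1 to 600, swap with position 1
  Pass 3: find min in positions 2 to 600, swap with position 2
  Pass 4: find min in positions 3 to 600, swap with position 3
  Pass 5: find min in positions 4 to 600, swap with position 4
  ... (595 more passes)
Total passes (and swaps) = n - 1 = 601 - 1 = 600


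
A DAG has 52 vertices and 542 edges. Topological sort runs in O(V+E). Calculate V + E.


V = 52 (vertex processing)
E = 542 (edge processing)
V + E = 52 + 542 = 594


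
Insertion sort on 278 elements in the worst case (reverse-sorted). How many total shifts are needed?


In the worst case (reverse-sorted), each element shifts past all previous:
  Element 1: 1 shifts
  Element 2: 2 shifts
  Element 3: 3 shifts
  Element 4: 4 shifts
  Element 5: 5 shifts
  ...
  Element 277: 277 shifts
Total = 1 + 2 + ... + 277
= 278*(278-1)/2 = 38503


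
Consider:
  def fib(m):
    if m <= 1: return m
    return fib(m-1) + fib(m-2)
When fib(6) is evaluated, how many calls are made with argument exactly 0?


Let N(m) = number of times fib(m) is called while evaluating fib(6).
N(6) = 1 (the initial call).
N(5) = 1 (only fib(6) calls it).
For 1 <= m <= 4: fib(m) is called by fib(m+1) and fib(m+2), so
  N(m) = N(m+1) + N(m+2).
fib(0) is called only by fib(2), so N(0) = N(2).
Walk down from m=6:
  N(6)=1, N(5)=1, N(4)=2, N(3)=3, N(2)=5, N(1)=8, N(0)=N(2)=5
N(0) = 5


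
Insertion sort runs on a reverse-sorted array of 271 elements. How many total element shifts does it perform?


Sum of shifts = 1 + 2 + 3 + ... + 270
= 271 * 270 / 2
= 73170 / 2
= 36585


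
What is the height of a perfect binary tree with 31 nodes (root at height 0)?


A perfect binary tree with 31 nodes:
  31 = 2^5 - 1
  Levels: 0, 1, ..., 4
  Height = 4


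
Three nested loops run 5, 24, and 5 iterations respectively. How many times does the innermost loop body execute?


Loop 1 (outermost): 5 iterations
Loop 2 (middle): 24 iterations per outer
Loop 3 (innermost): 5 iterations per middle
Total = 5 * 24 * 5 = 600


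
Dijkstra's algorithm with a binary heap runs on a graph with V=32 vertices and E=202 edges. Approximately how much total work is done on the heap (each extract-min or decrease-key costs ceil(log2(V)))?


Dijkstra with a binary heap: each vertex is extracted once, each edge may relax once.
Each heap operation costs O(log V).
V + E = 32 + 202 = 234
ceil(log2(32)) = 5 (since 2^4 = 16 < 32 <= 32 = 2^5)
Total heap work = (V+E) * ceil(log2(V)) = 234 * 5 = 1170


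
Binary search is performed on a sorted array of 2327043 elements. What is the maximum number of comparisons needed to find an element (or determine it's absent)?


Binary search halves the search space each comparison:
  Step 1: search space = 2327043 -> 1163521
  Step 2: search space = 1163521 -> 581760
  Step 3: search space = 581760 -> 290880
  Step 4: search space = 290880 -> 145440
  Step 5: search space = 145440 -> 72720
  Step 6: search space = 72720 -> 36360
  Step 7: search space = 36360 -> 18180
  Step 8: search space = 18180 -> 9090
  Step 9: search space = 9090 -> 4545
  Step 10: search space = 4545 -> 2272
  Step 11: search space = 2272 -> 1136
  Step 12: search space = 1136 -> 568
  Step 13: search space = 568 -> 284
  Step 14: search space = 284 -> 142
  Step 15: search space = 142 -> 71
  Step 16: search space = 71 -> 35
  Step 17: search space = 35 -> 17
  Step 18: search space = 17 -> 8
  Step 19: search space = 8 -> 4
  Step 20: search space = 4 -> 2
  Step 21: search space = 2 -> 1
  Step 22: search space = 1 (final check)
Maximum comparisons = floor(log2(2327043)) + 1 = 21 + 1 = 22


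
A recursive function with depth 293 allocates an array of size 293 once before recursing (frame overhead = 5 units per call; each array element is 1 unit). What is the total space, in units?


Array allocation: 293 units (allocated once)
Stack frames: 293 deep * 5 per frame = 1465 units
Total = 293 + 1465 = 1758


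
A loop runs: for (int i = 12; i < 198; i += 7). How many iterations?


Loop starts at i = 12, increments by 7, stops when i >= 198.
Number of iterations = ceil((198 - 12) / 7)
= ceil(186 / 7)
= 27


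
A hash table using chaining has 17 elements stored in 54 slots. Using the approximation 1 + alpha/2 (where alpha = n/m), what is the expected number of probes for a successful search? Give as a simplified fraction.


Load factor alpha = n/m = 17/54
Expected probes = 1 + alpha/2 = 1 + 17/(2*54)
= 1 + 17/108
= 108/108 + 17/108
= 125/108


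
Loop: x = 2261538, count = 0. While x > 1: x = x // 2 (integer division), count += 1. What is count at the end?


The variable x halves each step:
x = 2261538 -> 1130769 -> 565384 -> 282692 -> 141346 -> 70673 -> 35336 -> 17668 -> 8834 -> 4417 -> 2208 -> 1104 -> 552 -> 276 -> 138 -> 69 -> 34 -> 17 -> 8 -> 4 -> 2 -> 1
Number of halvings = floor(log2(2261538)) = 21


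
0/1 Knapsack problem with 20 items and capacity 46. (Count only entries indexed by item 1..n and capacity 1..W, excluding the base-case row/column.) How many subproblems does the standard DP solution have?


The DP table is indexed by (item, capacity).
Rows: 20 items
Columns: 46 capacity values (1 to W)
Total subproblems = 20 * 46 = 920


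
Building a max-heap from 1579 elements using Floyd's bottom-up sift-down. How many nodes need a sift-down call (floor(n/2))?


In a heap of 1579 elements (0-indexed array):
  Last element index: 1578
  Parent of last element: floor((1578 - 1) / 2) = 788
  Internal nodes: indices 0 to 788
  Count = floor(1579/2) = 789


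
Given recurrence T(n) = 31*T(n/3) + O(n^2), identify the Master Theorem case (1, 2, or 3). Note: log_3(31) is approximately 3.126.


Master Theorem parameters: a=31, b=3, c=2
log_b(a) = 3.126
Compare b^c with a: 3^2 = 9 < 31, so c < log_b(a).
Comparing c=2 vs log_b(a)=3.126:
2 < 3.126 => Case 1
Result: T(n) = O(n^(log_3 31)) ~ O(n^3.126)
Master Theorem case = 1


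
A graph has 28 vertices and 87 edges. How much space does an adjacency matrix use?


Adjacency matrix: V x V grid of entries
Space = V^2 = 28^2 = 28 * 28 = 784


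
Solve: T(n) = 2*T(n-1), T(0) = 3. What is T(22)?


Unrolling:
T(22) = 2*T(21) = 2^2*T(20) = ... = 2^22*T(0)
= 2^22 * 3
= 4194304 * 3 = 12582912


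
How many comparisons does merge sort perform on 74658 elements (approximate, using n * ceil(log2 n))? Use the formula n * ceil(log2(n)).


Recursion depth: ceil(log2(74658)) = 17
Each recursion level merges n = 74658 elements
Total = 74658 * 17 = 1269186


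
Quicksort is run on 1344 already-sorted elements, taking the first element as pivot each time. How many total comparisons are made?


Sum of comparisons per partition:
1343 + 1342 + ... + 1 + 0
= 1344 * (1344 - 1) / 2
= 1344 * 1343 / 2
= 902496


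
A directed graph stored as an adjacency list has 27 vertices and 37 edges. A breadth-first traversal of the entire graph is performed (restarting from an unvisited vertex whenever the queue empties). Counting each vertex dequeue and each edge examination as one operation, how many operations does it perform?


A full BFS traversal dequeues each vertex once and examines each edge once.
Vertex visits: 27
Edge visits: 37
V + E = 27 + 37 = 64


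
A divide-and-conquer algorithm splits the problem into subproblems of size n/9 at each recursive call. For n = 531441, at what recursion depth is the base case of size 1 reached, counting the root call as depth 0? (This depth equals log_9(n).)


At each depth, the problem size is divided by 9:
  Depth 0: problem size = 531441
  Depth 1: problem size = 59049
  Depth 2: problem size = 6561
  Depth 3: problem size = 729
  Depth 4: problem size = 81
  Depth 5: problem size = 9
  Depth 6: problem size = 1 (base case)
The base case is reached at depth log_9(531441) = 6 (the tree has 7 levels counting depth 0, but the depth asked for is 6).
Recursion depth = 6


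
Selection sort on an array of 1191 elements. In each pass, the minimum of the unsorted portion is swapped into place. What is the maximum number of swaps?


Selection sort performs one swap per pass:
  Pass 1: find min in positions 0 to 1190, swap with position 0
  Pass 2: find min in positions 1 to 1190, swap with position 1
  Pass 3: find min in positions 2 to 1190, swap with position 2
  Pass 4: find min in positions 3 to 1190, swap with position 3
  Pass 5: find min in positions 4 to 1190, swap with position 4
  ... (1185 more passes)
Total passes (and swaps) = n - 1 = 1191 - 1 = 1190


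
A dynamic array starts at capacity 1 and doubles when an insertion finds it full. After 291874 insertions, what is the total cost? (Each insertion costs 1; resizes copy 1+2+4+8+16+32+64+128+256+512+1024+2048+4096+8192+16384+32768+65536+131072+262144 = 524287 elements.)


Insertion cost: 291874 (one per element)
Resizes occur just before inserting elements 2, 3, 5, 9, ...
Elements copied at each resize: 1 + 2 + 4 + 8 + 16 + 32 + 64 + 128 + 256 + 512 + 1024 + 2048 + 4096 + 8192 + 16384 + 32768 + 65536 + 131072 + 262144
Sum of copies = 524287 (geometric series: 2^k - 1)
Total = 291874 + 524287 = 816161


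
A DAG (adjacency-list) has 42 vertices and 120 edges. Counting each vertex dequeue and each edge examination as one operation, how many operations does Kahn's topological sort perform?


V = 42 (vertex processing)
E = 120 (edge processing)
V + E = 42 + 120 = 162
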